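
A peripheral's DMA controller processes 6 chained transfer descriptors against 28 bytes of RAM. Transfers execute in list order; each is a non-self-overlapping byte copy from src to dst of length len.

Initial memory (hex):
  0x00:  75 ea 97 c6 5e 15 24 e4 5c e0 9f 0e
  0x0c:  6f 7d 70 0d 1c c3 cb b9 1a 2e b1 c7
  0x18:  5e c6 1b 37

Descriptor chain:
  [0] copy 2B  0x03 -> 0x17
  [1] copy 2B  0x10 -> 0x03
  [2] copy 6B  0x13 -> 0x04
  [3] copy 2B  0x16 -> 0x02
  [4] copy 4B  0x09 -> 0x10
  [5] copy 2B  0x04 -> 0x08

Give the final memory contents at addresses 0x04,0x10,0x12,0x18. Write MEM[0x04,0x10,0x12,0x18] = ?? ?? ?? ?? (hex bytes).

[0] 0x03->0x17 len=2 : c6 5e
[1] 0x10->0x03 len=2 : 1c c3
[2] 0x13->0x04 len=6 : b9 1a 2e b1 c6 5e
[3] 0x16->0x02 len=2 : b1 c6
[4] 0x09->0x10 len=4 : 5e 9f 0e 6f
[5] 0x04->0x08 len=2 : b9 1a
query mem[0x04]=0xb9, mem[0x10]=0x5e, mem[0x12]=0x0e, mem[0x18]=0x5e

MEM[0x04,0x10,0x12,0x18] = b9 5e 0e 5e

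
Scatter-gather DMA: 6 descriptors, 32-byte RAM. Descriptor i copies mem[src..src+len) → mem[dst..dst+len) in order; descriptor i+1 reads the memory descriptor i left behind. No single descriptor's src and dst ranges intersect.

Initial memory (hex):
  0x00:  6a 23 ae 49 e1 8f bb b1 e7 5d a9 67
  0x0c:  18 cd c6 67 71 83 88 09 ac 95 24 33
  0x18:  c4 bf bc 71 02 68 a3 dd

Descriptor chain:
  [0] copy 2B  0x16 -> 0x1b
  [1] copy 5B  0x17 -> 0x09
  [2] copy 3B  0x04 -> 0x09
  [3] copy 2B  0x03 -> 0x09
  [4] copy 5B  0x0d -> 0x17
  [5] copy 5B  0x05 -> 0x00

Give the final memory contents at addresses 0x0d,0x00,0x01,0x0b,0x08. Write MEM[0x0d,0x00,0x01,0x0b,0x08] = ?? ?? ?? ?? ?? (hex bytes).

MEM[0x0d,0x00,0x01,0x0b,0x08] = 24 8f bb bb e7

  after D0: wrote 2B at 0x1b = 2433
  after D1: wrote 5B at 0x09 = 33c4bfbc24
  after D2: wrote 3B at 0x09 = e18fbb
  after D3: wrote 2B at 0x09 = 49e1
  after D4: wrote 5B at 0x17 = 24c6677183
  after D5: wrote 5B at 0x00 = 8fbbb1e749
query mem[0x0d]=0x24, mem[0x00]=0x8f, mem[0x01]=0xbb, mem[0x0b]=0xbb, mem[0x08]=0xe7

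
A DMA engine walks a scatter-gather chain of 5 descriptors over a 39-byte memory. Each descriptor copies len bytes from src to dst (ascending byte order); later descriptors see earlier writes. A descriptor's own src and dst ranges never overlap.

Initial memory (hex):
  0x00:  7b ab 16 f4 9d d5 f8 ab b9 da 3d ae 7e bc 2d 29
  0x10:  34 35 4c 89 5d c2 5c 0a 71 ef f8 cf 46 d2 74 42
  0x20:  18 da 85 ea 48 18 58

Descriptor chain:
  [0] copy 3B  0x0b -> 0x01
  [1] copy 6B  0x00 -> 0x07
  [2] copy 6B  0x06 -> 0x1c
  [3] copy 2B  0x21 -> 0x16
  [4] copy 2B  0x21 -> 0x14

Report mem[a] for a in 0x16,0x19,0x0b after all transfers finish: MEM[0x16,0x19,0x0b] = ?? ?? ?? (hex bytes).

MEM[0x16,0x19,0x0b] = 9d ef 9d

D0: mem[0x01..0x03] <- [ae 7e bc]
D1: mem[0x07..0x0c] <- [7b ae 7e bc 9d d5]
D2: mem[0x1c..0x21] <- [f8 7b ae 7e bc 9d]
D3: mem[0x16..0x17] <- [9d 85]
D4: mem[0x14..0x15] <- [9d 85]
query mem[0x16]=0x9d, mem[0x19]=0xef, mem[0x0b]=0x9d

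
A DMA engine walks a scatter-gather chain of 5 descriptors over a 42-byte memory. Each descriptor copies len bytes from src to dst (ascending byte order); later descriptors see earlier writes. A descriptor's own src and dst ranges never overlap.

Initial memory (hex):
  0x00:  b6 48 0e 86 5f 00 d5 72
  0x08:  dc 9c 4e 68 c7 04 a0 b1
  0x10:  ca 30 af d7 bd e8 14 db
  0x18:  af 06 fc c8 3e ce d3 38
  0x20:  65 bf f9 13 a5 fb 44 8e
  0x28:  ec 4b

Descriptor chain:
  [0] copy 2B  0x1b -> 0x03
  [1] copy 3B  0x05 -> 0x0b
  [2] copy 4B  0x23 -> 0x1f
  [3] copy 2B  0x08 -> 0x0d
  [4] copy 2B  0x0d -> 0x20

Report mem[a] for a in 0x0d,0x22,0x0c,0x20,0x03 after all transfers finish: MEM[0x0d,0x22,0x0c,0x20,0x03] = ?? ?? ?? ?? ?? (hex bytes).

#0 dst[0x03+2] := {0xc8,0x3e}
#1 dst[0x0b+3] := {0x00,0xd5,0x72}
#2 dst[0x1f+4] := {0x13,0xa5,0xfb,0x44}
#3 dst[0x0d+2] := {0xdc,0x9c}
#4 dst[0x20+2] := {0xdc,0x9c}
query mem[0x0d]=0xdc, mem[0x22]=0x44, mem[0x0c]=0xd5, mem[0x20]=0xdc, mem[0x03]=0xc8

MEM[0x0d,0x22,0x0c,0x20,0x03] = dc 44 d5 dc c8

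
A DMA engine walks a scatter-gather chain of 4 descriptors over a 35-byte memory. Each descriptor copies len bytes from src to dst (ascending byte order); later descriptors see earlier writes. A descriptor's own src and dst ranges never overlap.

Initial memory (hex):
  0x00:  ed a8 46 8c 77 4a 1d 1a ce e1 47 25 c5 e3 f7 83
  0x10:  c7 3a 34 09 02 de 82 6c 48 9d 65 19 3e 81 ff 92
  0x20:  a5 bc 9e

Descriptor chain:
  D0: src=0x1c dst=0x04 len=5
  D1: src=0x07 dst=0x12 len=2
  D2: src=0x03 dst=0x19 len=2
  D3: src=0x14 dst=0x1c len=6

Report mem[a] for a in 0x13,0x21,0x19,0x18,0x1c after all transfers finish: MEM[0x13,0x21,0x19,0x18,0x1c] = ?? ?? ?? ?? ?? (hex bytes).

MEM[0x13,0x21,0x19,0x18,0x1c] = a5 8c 8c 48 02

[0] 0x1c->0x04 len=5 : 3e 81 ff 92 a5
[1] 0x07->0x12 len=2 : 92 a5
[2] 0x03->0x19 len=2 : 8c 3e
[3] 0x14->0x1c len=6 : 02 de 82 6c 48 8c
query mem[0x13]=0xa5, mem[0x21]=0x8c, mem[0x19]=0x8c, mem[0x18]=0x48, mem[0x1c]=0x02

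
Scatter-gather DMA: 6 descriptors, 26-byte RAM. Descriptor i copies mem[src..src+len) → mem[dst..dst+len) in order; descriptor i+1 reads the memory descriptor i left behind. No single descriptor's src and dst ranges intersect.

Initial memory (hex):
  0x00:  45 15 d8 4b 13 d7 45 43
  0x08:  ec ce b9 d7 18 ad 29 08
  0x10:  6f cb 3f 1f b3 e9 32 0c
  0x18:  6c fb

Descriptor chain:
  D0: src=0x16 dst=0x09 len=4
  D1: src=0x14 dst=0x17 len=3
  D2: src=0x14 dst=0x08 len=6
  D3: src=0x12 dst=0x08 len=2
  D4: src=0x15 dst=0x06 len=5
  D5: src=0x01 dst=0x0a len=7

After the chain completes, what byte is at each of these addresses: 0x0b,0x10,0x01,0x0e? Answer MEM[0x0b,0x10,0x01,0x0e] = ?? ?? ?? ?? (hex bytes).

MEM[0x0b,0x10,0x01,0x0e] = d8 32 15 d7

  after D0: wrote 4B at 0x09 = 320c6cfb
  after D1: wrote 3B at 0x17 = b3e932
  after D2: wrote 6B at 0x08 = b3e932b3e932
  after D3: wrote 2B at 0x08 = 3f1f
  after D4: wrote 5B at 0x06 = e932b3e932
  after D5: wrote 7B at 0x0a = 15d84b13d7e932
query mem[0x0b]=0xd8, mem[0x10]=0x32, mem[0x01]=0x15, mem[0x0e]=0xd7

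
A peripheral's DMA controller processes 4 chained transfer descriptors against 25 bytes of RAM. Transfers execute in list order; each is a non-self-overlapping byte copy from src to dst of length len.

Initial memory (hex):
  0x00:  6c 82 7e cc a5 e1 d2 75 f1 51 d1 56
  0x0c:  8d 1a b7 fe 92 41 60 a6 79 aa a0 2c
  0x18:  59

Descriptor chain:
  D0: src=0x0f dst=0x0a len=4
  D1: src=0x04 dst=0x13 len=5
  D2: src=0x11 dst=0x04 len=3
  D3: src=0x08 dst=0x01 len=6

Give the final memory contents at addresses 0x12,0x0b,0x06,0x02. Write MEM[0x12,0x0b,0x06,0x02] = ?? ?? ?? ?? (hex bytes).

MEM[0x12,0x0b,0x06,0x02] = 60 92 60 51

  after D0: wrote 4B at 0x0a = fe924160
  after D1: wrote 5B at 0x13 = a5e1d275f1
  after D2: wrote 3B at 0x04 = 4160a5
  after D3: wrote 6B at 0x01 = f151fe924160
query mem[0x12]=0x60, mem[0x0b]=0x92, mem[0x06]=0x60, mem[0x02]=0x51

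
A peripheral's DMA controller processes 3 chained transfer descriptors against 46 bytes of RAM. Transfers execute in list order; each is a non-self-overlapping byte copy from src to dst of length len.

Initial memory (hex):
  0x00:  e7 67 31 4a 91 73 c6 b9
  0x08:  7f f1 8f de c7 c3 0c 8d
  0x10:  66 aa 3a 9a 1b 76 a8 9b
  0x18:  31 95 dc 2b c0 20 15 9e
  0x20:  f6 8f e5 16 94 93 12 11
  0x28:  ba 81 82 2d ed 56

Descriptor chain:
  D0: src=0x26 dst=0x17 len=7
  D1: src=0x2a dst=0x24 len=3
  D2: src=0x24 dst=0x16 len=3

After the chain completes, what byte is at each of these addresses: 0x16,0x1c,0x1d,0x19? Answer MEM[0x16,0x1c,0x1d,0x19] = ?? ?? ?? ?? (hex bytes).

[0] 0x26->0x17 len=7 : 12 11 ba 81 82 2d ed
[1] 0x2a->0x24 len=3 : 82 2d ed
[2] 0x24->0x16 len=3 : 82 2d ed
query mem[0x16]=0x82, mem[0x1c]=0x2d, mem[0x1d]=0xed, mem[0x19]=0xba

MEM[0x16,0x1c,0x1d,0x19] = 82 2d ed ba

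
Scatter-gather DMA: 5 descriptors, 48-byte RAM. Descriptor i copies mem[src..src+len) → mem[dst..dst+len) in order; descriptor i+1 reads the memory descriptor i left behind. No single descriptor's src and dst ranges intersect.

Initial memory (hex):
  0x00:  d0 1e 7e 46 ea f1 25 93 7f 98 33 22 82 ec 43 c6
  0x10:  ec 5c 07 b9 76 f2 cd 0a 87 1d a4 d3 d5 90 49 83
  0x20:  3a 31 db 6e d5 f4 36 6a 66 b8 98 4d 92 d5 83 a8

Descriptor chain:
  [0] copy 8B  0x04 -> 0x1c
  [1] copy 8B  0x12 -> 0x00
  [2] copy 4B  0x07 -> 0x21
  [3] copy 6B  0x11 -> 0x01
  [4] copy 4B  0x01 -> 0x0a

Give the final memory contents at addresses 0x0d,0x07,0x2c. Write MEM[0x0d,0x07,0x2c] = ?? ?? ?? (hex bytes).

  after D0: wrote 8B at 0x1c = eaf125937f983322
  after D1: wrote 8B at 0x00 = 07b976f2cd0a871d
  after D2: wrote 4B at 0x21 = 1d7f9833
  after D3: wrote 6B at 0x01 = 5c07b976f2cd
  after D4: wrote 4B at 0x0a = 5c07b976
query mem[0x0d]=0x76, mem[0x07]=0x1d, mem[0x2c]=0x92

MEM[0x0d,0x07,0x2c] = 76 1d 92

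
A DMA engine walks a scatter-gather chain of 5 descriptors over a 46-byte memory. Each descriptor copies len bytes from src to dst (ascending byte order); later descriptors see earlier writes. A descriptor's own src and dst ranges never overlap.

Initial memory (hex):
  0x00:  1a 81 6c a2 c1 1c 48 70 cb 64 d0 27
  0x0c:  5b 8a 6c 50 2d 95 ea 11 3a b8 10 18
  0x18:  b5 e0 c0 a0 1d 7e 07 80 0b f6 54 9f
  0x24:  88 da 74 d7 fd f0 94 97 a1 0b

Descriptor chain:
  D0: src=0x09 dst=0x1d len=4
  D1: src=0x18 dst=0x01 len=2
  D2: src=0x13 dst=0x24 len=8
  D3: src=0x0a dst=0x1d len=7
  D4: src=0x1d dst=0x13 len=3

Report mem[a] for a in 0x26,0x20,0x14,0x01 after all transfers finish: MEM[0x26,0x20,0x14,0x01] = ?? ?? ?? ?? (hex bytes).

D0: mem[0x1d..0x20] <- [64 d0 27 5b]
D1: mem[0x01..0x02] <- [b5 e0]
D2: mem[0x24..0x2b] <- [11 3a b8 10 18 b5 e0 c0]
D3: mem[0x1d..0x23] <- [d0 27 5b 8a 6c 50 2d]
D4: mem[0x13..0x15] <- [d0 27 5b]
query mem[0x26]=0xb8, mem[0x20]=0x8a, mem[0x14]=0x27, mem[0x01]=0xb5

MEM[0x26,0x20,0x14,0x01] = b8 8a 27 b5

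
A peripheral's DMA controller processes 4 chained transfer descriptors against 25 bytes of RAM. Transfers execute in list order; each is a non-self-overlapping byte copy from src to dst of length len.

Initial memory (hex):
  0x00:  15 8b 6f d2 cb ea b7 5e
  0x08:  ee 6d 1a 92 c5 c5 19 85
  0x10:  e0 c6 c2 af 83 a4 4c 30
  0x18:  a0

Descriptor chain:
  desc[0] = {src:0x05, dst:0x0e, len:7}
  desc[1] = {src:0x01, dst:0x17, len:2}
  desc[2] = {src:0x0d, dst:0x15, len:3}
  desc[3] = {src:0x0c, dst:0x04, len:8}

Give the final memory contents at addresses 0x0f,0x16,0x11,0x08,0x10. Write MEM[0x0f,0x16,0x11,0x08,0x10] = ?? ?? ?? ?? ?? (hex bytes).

  after D0: wrote 7B at 0x0e = eab75eee6d1a92
  after D1: wrote 2B at 0x17 = 8b6f
  after D2: wrote 3B at 0x15 = c5eab7
  after D3: wrote 8B at 0x04 = c5c5eab75eee6d1a
query mem[0x0f]=0xb7, mem[0x16]=0xea, mem[0x11]=0xee, mem[0x08]=0x5e, mem[0x10]=0x5e

MEM[0x0f,0x16,0x11,0x08,0x10] = b7 ea ee 5e 5e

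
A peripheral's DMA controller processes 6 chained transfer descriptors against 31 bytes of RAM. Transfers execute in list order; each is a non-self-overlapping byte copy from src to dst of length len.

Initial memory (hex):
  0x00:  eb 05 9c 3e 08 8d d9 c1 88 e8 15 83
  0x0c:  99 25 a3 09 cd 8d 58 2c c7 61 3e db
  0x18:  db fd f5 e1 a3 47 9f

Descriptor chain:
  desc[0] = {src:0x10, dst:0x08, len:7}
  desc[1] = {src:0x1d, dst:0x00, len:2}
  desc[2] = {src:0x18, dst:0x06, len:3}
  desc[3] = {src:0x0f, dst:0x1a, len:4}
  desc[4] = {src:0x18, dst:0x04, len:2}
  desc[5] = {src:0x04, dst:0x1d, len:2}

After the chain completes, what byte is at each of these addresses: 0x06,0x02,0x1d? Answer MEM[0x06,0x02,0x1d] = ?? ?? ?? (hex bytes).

MEM[0x06,0x02,0x1d] = db 9c db

  after D0: wrote 7B at 0x08 = cd8d582cc7613e
  after D1: wrote 2B at 0x00 = 479f
  after D2: wrote 3B at 0x06 = dbfdf5
  after D3: wrote 4B at 0x1a = 09cd8d58
  after D4: wrote 2B at 0x04 = dbfd
  after D5: wrote 2B at 0x1d = dbfd
query mem[0x06]=0xdb, mem[0x02]=0x9c, mem[0x1d]=0xdb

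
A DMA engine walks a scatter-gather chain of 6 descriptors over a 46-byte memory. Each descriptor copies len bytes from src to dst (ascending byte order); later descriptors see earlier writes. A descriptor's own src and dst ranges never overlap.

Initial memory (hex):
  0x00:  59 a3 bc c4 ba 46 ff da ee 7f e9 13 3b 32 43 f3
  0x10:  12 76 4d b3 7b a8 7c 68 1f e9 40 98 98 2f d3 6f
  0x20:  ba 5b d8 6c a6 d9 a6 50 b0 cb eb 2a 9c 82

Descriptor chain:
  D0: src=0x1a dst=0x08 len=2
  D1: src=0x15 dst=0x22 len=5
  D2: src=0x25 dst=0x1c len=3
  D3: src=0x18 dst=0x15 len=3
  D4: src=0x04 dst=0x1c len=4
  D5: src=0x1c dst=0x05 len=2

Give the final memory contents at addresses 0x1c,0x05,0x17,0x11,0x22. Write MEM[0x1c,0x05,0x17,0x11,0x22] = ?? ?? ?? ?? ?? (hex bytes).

MEM[0x1c,0x05,0x17,0x11,0x22] = ba ba 40 76 a8

D0: mem[0x08..0x09] <- [40 98]
D1: mem[0x22..0x26] <- [a8 7c 68 1f e9]
D2: mem[0x1c..0x1e] <- [1f e9 50]
D3: mem[0x15..0x17] <- [1f e9 40]
D4: mem[0x1c..0x1f] <- [ba 46 ff da]
D5: mem[0x05..0x06] <- [ba 46]
query mem[0x1c]=0xba, mem[0x05]=0xba, mem[0x17]=0x40, mem[0x11]=0x76, mem[0x22]=0xa8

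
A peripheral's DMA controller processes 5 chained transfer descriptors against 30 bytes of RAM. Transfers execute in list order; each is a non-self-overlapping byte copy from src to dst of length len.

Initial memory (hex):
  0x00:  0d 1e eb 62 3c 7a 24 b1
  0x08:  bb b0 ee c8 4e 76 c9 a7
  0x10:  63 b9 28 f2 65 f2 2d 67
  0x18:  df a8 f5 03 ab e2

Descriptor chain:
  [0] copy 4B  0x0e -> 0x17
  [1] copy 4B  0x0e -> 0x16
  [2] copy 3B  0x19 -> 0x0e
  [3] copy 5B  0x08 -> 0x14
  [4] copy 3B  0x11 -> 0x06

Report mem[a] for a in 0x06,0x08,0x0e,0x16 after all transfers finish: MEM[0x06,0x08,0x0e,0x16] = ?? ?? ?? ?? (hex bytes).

[0] 0x0e->0x17 len=4 : c9 a7 63 b9
[1] 0x0e->0x16 len=4 : c9 a7 63 b9
[2] 0x19->0x0e len=3 : b9 b9 03
[3] 0x08->0x14 len=5 : bb b0 ee c8 4e
[4] 0x11->0x06 len=3 : b9 28 f2
query mem[0x06]=0xb9, mem[0x08]=0xf2, mem[0x0e]=0xb9, mem[0x16]=0xee

MEM[0x06,0x08,0x0e,0x16] = b9 f2 b9 ee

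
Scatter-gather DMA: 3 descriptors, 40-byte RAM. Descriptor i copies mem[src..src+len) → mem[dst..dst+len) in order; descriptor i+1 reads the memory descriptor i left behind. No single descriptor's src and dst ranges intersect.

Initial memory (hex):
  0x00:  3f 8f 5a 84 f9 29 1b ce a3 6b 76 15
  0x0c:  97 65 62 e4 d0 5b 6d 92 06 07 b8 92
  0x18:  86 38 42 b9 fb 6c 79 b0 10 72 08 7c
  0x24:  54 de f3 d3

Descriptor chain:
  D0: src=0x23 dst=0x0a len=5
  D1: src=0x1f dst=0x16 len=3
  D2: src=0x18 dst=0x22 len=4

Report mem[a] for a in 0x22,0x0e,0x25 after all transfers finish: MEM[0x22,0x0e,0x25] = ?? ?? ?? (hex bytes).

[0] 0x23->0x0a len=5 : 7c 54 de f3 d3
[1] 0x1f->0x16 len=3 : b0 10 72
[2] 0x18->0x22 len=4 : 72 38 42 b9
query mem[0x22]=0x72, mem[0x0e]=0xd3, mem[0x25]=0xb9

MEM[0x22,0x0e,0x25] = 72 d3 b9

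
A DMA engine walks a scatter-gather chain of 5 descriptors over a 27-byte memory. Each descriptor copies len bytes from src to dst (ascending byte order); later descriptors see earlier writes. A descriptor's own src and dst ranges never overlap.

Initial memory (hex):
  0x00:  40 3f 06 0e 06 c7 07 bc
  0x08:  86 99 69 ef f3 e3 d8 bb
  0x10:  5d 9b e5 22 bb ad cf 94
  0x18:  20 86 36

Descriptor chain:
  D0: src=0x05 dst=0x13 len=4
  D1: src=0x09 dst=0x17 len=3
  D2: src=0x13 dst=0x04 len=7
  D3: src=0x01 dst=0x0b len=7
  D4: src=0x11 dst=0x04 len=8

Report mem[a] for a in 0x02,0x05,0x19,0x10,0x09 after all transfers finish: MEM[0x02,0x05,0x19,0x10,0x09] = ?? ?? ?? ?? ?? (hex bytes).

MEM[0x02,0x05,0x19,0x10,0x09] = 06 e5 ef bc 86

[0] 0x05->0x13 len=4 : c7 07 bc 86
[1] 0x09->0x17 len=3 : 99 69 ef
[2] 0x13->0x04 len=7 : c7 07 bc 86 99 69 ef
[3] 0x01->0x0b len=7 : 3f 06 0e c7 07 bc 86
[4] 0x11->0x04 len=8 : 86 e5 c7 07 bc 86 99 69
query mem[0x02]=0x06, mem[0x05]=0xe5, mem[0x19]=0xef, mem[0x10]=0xbc, mem[0x09]=0x86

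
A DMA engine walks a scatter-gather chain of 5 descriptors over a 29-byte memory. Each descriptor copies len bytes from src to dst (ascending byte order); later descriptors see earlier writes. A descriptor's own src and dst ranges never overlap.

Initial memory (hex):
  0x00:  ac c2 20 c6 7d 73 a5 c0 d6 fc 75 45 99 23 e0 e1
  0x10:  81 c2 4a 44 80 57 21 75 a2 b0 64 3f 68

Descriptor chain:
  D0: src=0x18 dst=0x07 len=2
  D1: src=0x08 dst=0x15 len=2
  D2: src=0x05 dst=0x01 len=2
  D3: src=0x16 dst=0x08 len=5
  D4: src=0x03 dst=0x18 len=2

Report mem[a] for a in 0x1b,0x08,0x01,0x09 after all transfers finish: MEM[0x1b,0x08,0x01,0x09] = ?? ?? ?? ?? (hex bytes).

MEM[0x1b,0x08,0x01,0x09] = 3f fc 73 75

[0] 0x18->0x07 len=2 : a2 b0
[1] 0x08->0x15 len=2 : b0 fc
[2] 0x05->0x01 len=2 : 73 a5
[3] 0x16->0x08 len=5 : fc 75 a2 b0 64
[4] 0x03->0x18 len=2 : c6 7d
query mem[0x1b]=0x3f, mem[0x08]=0xfc, mem[0x01]=0x73, mem[0x09]=0x75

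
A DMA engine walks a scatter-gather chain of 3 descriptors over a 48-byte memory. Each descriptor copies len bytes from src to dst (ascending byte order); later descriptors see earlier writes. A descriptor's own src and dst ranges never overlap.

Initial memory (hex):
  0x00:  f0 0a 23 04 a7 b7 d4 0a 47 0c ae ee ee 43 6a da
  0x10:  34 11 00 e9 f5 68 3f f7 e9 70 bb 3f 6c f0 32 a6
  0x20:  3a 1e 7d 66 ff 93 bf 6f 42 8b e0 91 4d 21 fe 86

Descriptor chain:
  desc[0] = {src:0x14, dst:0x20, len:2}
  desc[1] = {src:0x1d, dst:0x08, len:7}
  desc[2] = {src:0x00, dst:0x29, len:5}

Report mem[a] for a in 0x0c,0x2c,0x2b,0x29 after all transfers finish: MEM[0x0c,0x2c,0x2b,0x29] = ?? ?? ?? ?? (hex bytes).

#0 dst[0x20+2] := {0xf5,0x68}
#1 dst[0x08+7] := {0xf0,0x32,0xa6,0xf5,0x68,0x7d,0x66}
#2 dst[0x29+5] := {0xf0,0x0a,0x23,0x04,0xa7}
query mem[0x0c]=0x68, mem[0x2c]=0x04, mem[0x2b]=0x23, mem[0x29]=0xf0

MEM[0x0c,0x2c,0x2b,0x29] = 68 04 23 f0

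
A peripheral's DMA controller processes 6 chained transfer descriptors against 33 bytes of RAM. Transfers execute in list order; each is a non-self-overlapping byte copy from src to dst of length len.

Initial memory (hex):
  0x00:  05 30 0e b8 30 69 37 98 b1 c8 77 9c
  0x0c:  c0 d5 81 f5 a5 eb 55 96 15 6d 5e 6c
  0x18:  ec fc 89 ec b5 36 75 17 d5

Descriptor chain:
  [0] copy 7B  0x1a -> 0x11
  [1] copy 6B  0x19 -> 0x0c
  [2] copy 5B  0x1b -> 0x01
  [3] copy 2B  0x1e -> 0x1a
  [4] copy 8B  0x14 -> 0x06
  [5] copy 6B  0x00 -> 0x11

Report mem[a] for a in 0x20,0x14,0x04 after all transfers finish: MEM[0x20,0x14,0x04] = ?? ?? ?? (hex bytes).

[0] 0x1a->0x11 len=7 : 89 ec b5 36 75 17 d5
[1] 0x19->0x0c len=6 : fc 89 ec b5 36 75
[2] 0x1b->0x01 len=5 : ec b5 36 75 17
[3] 0x1e->0x1a len=2 : 75 17
[4] 0x14->0x06 len=8 : 36 75 17 d5 ec fc 75 17
[5] 0x00->0x11 len=6 : 05 ec b5 36 75 17
query mem[0x20]=0xd5, mem[0x14]=0x36, mem[0x04]=0x75

MEM[0x20,0x14,0x04] = d5 36 75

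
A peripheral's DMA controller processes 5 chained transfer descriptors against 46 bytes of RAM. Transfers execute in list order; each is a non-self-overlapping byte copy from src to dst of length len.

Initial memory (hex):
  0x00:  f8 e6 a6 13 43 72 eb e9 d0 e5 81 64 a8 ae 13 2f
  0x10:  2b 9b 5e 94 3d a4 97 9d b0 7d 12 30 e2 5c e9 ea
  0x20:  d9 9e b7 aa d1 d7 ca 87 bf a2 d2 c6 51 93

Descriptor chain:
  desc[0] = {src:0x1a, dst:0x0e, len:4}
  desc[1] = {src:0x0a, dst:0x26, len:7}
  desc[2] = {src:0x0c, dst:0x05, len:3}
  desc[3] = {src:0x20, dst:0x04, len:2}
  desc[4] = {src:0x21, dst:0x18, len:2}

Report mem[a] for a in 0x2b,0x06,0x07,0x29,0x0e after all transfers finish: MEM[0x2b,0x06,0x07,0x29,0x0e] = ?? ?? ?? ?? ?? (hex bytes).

#0 dst[0x0e+4] := {0x12,0x30,0xe2,0x5c}
#1 dst[0x26+7] := {0x81,0x64,0xa8,0xae,0x12,0x30,0xe2}
#2 dst[0x05+3] := {0xa8,0xae,0x12}
#3 dst[0x04+2] := {0xd9,0x9e}
#4 dst[0x18+2] := {0x9e,0xb7}
query mem[0x2b]=0x30, mem[0x06]=0xae, mem[0x07]=0x12, mem[0x29]=0xae, mem[0x0e]=0x12

MEM[0x2b,0x06,0x07,0x29,0x0e] = 30 ae 12 ae 12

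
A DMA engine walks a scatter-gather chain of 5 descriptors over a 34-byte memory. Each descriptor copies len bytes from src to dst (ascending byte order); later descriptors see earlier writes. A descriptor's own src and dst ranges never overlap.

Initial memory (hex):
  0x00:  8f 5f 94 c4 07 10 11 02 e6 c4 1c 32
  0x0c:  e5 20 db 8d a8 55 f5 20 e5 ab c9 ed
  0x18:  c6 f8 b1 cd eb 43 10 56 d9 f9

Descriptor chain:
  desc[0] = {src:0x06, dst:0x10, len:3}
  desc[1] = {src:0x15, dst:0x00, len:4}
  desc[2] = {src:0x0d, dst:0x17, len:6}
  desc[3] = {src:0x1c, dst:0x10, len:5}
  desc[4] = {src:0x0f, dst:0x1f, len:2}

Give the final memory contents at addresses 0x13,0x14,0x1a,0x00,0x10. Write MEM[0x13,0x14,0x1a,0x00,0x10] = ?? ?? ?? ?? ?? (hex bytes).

  after D0: wrote 3B at 0x10 = 1102e6
  after D1: wrote 4B at 0x00 = abc9edc6
  after D2: wrote 6B at 0x17 = 20db8d1102e6
  after D3: wrote 5B at 0x10 = e6431056d9
  after D4: wrote 2B at 0x1f = 8de6
query mem[0x13]=0x56, mem[0x14]=0xd9, mem[0x1a]=0x11, mem[0x00]=0xab, mem[0x10]=0xe6

MEM[0x13,0x14,0x1a,0x00,0x10] = 56 d9 11 ab e6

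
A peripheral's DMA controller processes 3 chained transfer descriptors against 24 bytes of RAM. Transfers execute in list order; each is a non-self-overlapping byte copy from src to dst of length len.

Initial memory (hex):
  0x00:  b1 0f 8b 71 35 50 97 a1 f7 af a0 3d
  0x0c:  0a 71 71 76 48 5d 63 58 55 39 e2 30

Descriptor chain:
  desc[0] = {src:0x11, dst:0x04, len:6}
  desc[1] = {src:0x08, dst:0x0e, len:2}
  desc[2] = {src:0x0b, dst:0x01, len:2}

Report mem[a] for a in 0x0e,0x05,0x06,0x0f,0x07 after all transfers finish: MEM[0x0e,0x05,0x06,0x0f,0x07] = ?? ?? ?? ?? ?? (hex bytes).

  after D0: wrote 6B at 0x04 = 5d63585539e2
  after D1: wrote 2B at 0x0e = 39e2
  after D2: wrote 2B at 0x01 = 3d0a
query mem[0x0e]=0x39, mem[0x05]=0x63, mem[0x06]=0x58, mem[0x0f]=0xe2, mem[0x07]=0x55

MEM[0x0e,0x05,0x06,0x0f,0x07] = 39 63 58 e2 55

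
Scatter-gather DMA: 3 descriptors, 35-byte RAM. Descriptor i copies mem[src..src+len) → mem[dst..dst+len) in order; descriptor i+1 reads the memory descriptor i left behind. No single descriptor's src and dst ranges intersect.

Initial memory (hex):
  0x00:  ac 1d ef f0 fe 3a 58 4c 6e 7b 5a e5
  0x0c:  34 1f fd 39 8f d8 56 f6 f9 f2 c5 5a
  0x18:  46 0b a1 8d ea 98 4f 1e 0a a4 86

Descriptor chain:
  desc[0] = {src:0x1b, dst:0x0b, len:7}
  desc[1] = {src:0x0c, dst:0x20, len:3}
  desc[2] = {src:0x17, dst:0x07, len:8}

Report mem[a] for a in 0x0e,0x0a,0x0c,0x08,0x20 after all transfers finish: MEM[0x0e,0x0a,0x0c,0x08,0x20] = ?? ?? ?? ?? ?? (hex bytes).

[0] 0x1b->0x0b len=7 : 8d ea 98 4f 1e 0a a4
[1] 0x0c->0x20 len=3 : ea 98 4f
[2] 0x17->0x07 len=8 : 5a 46 0b a1 8d ea 98 4f
query mem[0x0e]=0x4f, mem[0x0a]=0xa1, mem[0x0c]=0xea, mem[0x08]=0x46, mem[0x20]=0xea

MEM[0x0e,0x0a,0x0c,0x08,0x20] = 4f a1 ea 46 ea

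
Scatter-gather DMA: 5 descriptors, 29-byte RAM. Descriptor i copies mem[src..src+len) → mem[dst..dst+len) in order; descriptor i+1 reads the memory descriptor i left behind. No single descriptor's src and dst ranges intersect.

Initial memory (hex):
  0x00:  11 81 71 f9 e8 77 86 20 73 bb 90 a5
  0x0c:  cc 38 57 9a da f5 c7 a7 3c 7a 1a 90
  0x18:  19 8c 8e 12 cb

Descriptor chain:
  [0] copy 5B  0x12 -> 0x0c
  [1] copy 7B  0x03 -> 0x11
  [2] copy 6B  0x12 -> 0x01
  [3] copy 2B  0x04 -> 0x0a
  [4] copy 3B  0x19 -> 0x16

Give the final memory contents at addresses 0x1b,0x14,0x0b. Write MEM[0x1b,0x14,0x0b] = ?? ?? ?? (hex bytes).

D0: mem[0x0c..0x10] <- [c7 a7 3c 7a 1a]
D1: mem[0x11..0x17] <- [f9 e8 77 86 20 73 bb]
D2: mem[0x01..0x06] <- [e8 77 86 20 73 bb]
D3: mem[0x0a..0x0b] <- [20 73]
D4: mem[0x16..0x18] <- [8c 8e 12]
query mem[0x1b]=0x12, mem[0x14]=0x86, mem[0x0b]=0x73

MEM[0x1b,0x14,0x0b] = 12 86 73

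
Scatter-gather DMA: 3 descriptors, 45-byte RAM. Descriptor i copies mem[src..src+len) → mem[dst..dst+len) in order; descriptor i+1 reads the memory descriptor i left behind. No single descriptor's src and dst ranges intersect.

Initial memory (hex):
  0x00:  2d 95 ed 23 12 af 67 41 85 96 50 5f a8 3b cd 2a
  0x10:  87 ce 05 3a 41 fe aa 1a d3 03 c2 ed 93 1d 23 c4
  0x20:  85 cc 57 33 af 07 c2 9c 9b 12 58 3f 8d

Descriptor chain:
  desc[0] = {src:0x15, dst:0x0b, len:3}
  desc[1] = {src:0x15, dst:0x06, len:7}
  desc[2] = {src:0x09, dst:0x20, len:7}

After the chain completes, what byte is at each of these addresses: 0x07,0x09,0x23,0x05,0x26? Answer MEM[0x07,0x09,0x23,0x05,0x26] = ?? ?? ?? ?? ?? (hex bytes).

  after D0: wrote 3B at 0x0b = feaa1a
  after D1: wrote 7B at 0x06 = feaa1ad303c2ed
  after D2: wrote 7B at 0x20 = d303c2ed1acd2a
query mem[0x07]=0xaa, mem[0x09]=0xd3, mem[0x23]=0xed, mem[0x05]=0xaf, mem[0x26]=0x2a

MEM[0x07,0x09,0x23,0x05,0x26] = aa d3 ed af 2a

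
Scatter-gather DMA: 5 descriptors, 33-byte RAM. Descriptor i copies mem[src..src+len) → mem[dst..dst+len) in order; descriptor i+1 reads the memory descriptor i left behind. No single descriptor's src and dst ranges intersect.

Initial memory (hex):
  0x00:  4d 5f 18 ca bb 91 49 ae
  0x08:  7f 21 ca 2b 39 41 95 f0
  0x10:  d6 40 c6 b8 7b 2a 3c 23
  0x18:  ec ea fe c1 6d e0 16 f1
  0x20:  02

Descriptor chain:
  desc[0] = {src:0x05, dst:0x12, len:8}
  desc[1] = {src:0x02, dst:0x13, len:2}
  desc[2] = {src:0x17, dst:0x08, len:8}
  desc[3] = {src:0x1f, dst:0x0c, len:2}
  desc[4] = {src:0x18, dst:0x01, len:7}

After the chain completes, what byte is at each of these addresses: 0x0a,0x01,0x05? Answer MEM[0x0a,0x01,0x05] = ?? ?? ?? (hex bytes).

#0 dst[0x12+8] := {0x91,0x49,0xae,0x7f,0x21,0xca,0x2b,0x39}
#1 dst[0x13+2] := {0x18,0xca}
#2 dst[0x08+8] := {0xca,0x2b,0x39,0xfe,0xc1,0x6d,0xe0,0x16}
#3 dst[0x0c+2] := {0xf1,0x02}
#4 dst[0x01+7] := {0x2b,0x39,0xfe,0xc1,0x6d,0xe0,0x16}
query mem[0x0a]=0x39, mem[0x01]=0x2b, mem[0x05]=0x6d

MEM[0x0a,0x01,0x05] = 39 2b 6d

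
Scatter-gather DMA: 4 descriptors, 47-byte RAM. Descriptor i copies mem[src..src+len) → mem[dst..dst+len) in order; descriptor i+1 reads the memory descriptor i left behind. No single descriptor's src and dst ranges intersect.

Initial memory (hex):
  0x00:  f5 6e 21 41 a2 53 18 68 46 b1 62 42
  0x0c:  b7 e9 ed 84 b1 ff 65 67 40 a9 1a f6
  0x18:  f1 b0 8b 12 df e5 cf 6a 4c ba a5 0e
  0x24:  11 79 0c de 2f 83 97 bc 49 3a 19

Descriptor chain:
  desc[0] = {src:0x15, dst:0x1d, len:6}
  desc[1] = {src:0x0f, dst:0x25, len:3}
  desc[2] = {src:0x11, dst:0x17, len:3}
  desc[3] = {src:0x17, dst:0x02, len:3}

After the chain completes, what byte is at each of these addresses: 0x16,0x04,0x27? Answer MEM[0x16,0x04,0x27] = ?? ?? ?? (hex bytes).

MEM[0x16,0x04,0x27] = 1a 67 ff

  after D0: wrote 6B at 0x1d = a91af6f1b08b
  after D1: wrote 3B at 0x25 = 84b1ff
  after D2: wrote 3B at 0x17 = ff6567
  after D3: wrote 3B at 0x02 = ff6567
query mem[0x16]=0x1a, mem[0x04]=0x67, mem[0x27]=0xff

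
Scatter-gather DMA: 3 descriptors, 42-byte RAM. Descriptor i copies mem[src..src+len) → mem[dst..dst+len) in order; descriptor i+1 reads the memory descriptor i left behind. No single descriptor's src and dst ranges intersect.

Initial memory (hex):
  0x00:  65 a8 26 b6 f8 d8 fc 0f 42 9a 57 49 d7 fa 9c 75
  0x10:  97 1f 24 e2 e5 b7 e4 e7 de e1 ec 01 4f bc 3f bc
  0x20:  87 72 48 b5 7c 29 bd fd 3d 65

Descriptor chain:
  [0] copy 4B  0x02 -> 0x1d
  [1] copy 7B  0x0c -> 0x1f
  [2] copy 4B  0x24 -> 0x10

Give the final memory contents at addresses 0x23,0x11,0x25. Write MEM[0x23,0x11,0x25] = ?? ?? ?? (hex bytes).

MEM[0x23,0x11,0x25] = 97 24 24

D0: mem[0x1d..0x20] <- [26 b6 f8 d8]
D1: mem[0x1f..0x25] <- [d7 fa 9c 75 97 1f 24]
D2: mem[0x10..0x13] <- [1f 24 bd fd]
query mem[0x23]=0x97, mem[0x11]=0x24, mem[0x25]=0x24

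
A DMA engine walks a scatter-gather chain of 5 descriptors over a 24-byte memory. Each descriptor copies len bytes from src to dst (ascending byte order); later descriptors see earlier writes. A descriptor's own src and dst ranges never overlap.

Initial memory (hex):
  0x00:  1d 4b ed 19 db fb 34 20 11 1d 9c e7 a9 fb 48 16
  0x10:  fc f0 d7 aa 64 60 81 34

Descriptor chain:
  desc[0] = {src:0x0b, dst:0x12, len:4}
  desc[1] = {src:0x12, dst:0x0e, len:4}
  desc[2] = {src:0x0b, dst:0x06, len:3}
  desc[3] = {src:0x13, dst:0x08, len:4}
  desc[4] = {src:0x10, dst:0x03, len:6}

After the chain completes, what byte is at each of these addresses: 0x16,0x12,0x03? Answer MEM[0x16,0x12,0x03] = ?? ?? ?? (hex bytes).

[0] 0x0b->0x12 len=4 : e7 a9 fb 48
[1] 0x12->0x0e len=4 : e7 a9 fb 48
[2] 0x0b->0x06 len=3 : e7 a9 fb
[3] 0x13->0x08 len=4 : a9 fb 48 81
[4] 0x10->0x03 len=6 : fb 48 e7 a9 fb 48
query mem[0x16]=0x81, mem[0x12]=0xe7, mem[0x03]=0xfb

MEM[0x16,0x12,0x03] = 81 e7 fb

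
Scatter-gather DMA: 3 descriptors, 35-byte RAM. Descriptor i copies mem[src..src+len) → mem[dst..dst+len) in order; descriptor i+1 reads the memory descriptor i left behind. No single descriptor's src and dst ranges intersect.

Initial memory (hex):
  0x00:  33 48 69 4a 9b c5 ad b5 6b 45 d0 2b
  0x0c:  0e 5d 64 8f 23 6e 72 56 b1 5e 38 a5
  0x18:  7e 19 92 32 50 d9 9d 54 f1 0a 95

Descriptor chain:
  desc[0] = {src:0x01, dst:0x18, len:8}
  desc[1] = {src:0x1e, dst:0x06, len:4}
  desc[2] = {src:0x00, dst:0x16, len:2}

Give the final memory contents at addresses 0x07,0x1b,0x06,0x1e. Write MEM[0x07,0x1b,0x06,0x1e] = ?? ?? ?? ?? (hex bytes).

  after D0: wrote 8B at 0x18 = 48694a9bc5adb56b
  after D1: wrote 4B at 0x06 = b56bf10a
  after D2: wrote 2B at 0x16 = 3348
query mem[0x07]=0x6b, mem[0x1b]=0x9b, mem[0x06]=0xb5, mem[0x1e]=0xb5

MEM[0x07,0x1b,0x06,0x1e] = 6b 9b b5 b5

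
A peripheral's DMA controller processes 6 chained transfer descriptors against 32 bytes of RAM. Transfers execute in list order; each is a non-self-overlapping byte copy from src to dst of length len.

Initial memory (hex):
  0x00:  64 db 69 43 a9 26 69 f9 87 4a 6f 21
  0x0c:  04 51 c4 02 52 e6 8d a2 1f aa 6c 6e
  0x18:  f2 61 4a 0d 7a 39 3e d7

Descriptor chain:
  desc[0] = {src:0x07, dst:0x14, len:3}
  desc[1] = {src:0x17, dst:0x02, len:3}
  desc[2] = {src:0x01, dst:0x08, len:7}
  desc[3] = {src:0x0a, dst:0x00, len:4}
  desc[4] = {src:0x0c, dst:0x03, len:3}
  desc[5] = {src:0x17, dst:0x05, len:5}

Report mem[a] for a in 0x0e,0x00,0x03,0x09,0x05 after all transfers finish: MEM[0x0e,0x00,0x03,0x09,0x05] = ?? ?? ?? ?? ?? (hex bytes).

MEM[0x0e,0x00,0x03,0x09,0x05] = f9 f2 26 0d 6e

#0 dst[0x14+3] := {0xf9,0x87,0x4a}
#1 dst[0x02+3] := {0x6e,0xf2,0x61}
#2 dst[0x08+7] := {0xdb,0x6e,0xf2,0x61,0x26,0x69,0xf9}
#3 dst[0x00+4] := {0xf2,0x61,0x26,0x69}
#4 dst[0x03+3] := {0x26,0x69,0xf9}
#5 dst[0x05+5] := {0x6e,0xf2,0x61,0x4a,0x0d}
query mem[0x0e]=0xf9, mem[0x00]=0xf2, mem[0x03]=0x26, mem[0x09]=0x0d, mem[0x05]=0x6e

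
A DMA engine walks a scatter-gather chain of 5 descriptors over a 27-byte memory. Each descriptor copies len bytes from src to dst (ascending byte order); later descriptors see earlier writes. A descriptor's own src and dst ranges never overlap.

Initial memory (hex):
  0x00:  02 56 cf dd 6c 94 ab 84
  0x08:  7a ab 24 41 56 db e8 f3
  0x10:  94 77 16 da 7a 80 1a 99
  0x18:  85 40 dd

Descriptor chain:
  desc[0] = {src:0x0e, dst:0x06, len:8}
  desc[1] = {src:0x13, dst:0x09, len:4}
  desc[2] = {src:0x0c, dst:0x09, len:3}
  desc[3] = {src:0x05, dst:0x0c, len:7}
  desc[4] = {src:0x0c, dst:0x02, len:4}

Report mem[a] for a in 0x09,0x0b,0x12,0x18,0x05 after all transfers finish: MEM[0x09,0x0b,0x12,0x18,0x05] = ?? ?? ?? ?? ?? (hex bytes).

MEM[0x09,0x0b,0x12,0x18,0x05] = 1a e8 e8 85 94

[0] 0x0e->0x06 len=8 : e8 f3 94 77 16 da 7a 80
[1] 0x13->0x09 len=4 : da 7a 80 1a
[2] 0x0c->0x09 len=3 : 1a 80 e8
[3] 0x05->0x0c len=7 : 94 e8 f3 94 1a 80 e8
[4] 0x0c->0x02 len=4 : 94 e8 f3 94
query mem[0x09]=0x1a, mem[0x0b]=0xe8, mem[0x12]=0xe8, mem[0x18]=0x85, mem[0x05]=0x94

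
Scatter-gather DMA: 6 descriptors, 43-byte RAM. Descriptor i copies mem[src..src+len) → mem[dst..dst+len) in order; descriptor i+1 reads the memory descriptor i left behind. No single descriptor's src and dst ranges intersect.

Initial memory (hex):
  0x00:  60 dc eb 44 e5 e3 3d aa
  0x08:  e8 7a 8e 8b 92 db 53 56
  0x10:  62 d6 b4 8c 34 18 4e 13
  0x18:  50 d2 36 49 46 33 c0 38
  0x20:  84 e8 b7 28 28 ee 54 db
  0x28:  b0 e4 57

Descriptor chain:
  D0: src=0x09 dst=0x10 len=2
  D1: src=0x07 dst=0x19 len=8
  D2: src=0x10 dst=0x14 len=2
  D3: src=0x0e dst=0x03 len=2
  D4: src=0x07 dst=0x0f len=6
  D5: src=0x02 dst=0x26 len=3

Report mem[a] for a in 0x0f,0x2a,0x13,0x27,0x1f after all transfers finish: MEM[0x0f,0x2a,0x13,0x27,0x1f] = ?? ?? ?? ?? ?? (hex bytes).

  after D0: wrote 2B at 0x10 = 7a8e
  after D1: wrote 8B at 0x19 = aae87a8e8b92db53
  after D2: wrote 2B at 0x14 = 7a8e
  after D3: wrote 2B at 0x03 = 5356
  after D4: wrote 6B at 0x0f = aae87a8e8b92
  after D5: wrote 3B at 0x26 = eb5356
query mem[0x0f]=0xaa, mem[0x2a]=0x57, mem[0x13]=0x8b, mem[0x27]=0x53, mem[0x1f]=0xdb

MEM[0x0f,0x2a,0x13,0x27,0x1f] = aa 57 8b 53 db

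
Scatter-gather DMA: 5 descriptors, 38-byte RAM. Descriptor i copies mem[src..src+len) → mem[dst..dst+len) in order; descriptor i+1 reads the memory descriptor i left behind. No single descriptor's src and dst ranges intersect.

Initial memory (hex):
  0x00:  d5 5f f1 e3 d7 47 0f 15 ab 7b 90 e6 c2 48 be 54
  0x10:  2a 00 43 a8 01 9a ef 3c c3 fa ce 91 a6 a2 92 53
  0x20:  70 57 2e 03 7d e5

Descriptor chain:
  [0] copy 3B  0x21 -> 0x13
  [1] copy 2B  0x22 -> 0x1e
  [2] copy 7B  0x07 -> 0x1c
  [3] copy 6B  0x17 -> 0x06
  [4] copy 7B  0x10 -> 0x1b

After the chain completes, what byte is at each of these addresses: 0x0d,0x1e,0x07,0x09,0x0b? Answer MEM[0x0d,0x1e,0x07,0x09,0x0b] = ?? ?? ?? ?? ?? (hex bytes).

D0: mem[0x13..0x15] <- [57 2e 03]
D1: mem[0x1e..0x1f] <- [2e 03]
D2: mem[0x1c..0x22] <- [15 ab 7b 90 e6 c2 48]
D3: mem[0x06..0x0b] <- [3c c3 fa ce 91 15]
D4: mem[0x1b..0x21] <- [2a 00 43 57 2e 03 ef]
query mem[0x0d]=0x48, mem[0x1e]=0x57, mem[0x07]=0xc3, mem[0x09]=0xce, mem[0x0b]=0x15

MEM[0x0d,0x1e,0x07,0x09,0x0b] = 48 57 c3 ce 15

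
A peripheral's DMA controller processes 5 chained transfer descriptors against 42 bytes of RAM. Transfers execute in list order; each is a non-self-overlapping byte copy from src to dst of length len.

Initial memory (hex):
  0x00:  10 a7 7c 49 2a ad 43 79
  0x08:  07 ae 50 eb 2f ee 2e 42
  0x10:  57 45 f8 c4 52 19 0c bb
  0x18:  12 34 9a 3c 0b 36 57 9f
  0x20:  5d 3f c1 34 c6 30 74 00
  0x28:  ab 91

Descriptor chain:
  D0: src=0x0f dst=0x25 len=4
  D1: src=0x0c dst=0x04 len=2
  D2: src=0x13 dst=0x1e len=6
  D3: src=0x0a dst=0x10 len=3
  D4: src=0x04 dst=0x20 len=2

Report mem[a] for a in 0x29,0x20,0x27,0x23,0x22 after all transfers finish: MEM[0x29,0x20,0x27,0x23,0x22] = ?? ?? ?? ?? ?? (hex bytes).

MEM[0x29,0x20,0x27,0x23,0x22] = 91 2f 45 12 bb

  after D0: wrote 4B at 0x25 = 425745f8
  after D1: wrote 2B at 0x04 = 2fee
  after D2: wrote 6B at 0x1e = c452190cbb12
  after D3: wrote 3B at 0x10 = 50eb2f
  after D4: wrote 2B at 0x20 = 2fee
query mem[0x29]=0x91, mem[0x20]=0x2f, mem[0x27]=0x45, mem[0x23]=0x12, mem[0x22]=0xbb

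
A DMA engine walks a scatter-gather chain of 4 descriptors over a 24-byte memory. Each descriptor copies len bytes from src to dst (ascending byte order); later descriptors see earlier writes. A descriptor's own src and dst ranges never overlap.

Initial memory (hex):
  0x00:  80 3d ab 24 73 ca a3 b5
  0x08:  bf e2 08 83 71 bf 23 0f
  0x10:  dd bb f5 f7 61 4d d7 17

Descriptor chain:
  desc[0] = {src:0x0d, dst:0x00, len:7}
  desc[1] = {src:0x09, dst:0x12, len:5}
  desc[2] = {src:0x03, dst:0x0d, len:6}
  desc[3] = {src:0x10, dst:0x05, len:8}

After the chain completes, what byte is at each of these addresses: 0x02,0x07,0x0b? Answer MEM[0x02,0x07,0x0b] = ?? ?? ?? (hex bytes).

MEM[0x02,0x07,0x0b] = 0f bf bf

[0] 0x0d->0x00 len=7 : bf 23 0f dd bb f5 f7
[1] 0x09->0x12 len=5 : e2 08 83 71 bf
[2] 0x03->0x0d len=6 : dd bb f5 f7 b5 bf
[3] 0x10->0x05 len=8 : f7 b5 bf 08 83 71 bf 17
query mem[0x02]=0x0f, mem[0x07]=0xbf, mem[0x0b]=0xbf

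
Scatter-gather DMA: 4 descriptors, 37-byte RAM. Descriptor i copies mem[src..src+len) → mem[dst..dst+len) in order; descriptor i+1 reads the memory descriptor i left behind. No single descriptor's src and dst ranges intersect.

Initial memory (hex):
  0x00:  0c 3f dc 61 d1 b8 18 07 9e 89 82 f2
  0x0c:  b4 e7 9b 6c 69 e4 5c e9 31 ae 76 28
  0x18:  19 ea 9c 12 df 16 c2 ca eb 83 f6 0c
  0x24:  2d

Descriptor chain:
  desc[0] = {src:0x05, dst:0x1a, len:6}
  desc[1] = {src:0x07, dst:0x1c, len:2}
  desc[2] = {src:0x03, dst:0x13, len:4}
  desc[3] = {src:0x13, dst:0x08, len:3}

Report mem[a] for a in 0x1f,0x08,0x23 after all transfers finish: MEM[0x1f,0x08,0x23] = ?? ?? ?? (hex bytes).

  after D0: wrote 6B at 0x1a = b818079e8982
  after D1: wrote 2B at 0x1c = 079e
  after D2: wrote 4B at 0x13 = 61d1b818
  after D3: wrote 3B at 0x08 = 61d1b8
query mem[0x1f]=0x82, mem[0x08]=0x61, mem[0x23]=0x0c

MEM[0x1f,0x08,0x23] = 82 61 0c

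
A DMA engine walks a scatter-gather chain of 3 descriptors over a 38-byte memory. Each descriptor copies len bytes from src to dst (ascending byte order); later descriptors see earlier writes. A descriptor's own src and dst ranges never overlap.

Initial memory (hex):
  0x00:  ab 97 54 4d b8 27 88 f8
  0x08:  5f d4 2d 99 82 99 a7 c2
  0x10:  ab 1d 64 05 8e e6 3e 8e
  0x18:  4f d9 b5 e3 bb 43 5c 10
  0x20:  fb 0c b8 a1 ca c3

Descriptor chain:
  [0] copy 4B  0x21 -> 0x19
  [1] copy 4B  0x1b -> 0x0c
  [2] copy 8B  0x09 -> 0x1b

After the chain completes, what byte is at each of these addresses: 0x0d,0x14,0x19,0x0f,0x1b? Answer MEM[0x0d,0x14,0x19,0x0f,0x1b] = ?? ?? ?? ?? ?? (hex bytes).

[0] 0x21->0x19 len=4 : 0c b8 a1 ca
[1] 0x1b->0x0c len=4 : a1 ca 43 5c
[2] 0x09->0x1b len=8 : d4 2d 99 a1 ca 43 5c ab
query mem[0x0d]=0xca, mem[0x14]=0x8e, mem[0x19]=0x0c, mem[0x0f]=0x5c, mem[0x1b]=0xd4

MEM[0x0d,0x14,0x19,0x0f,0x1b] = ca 8e 0c 5c d4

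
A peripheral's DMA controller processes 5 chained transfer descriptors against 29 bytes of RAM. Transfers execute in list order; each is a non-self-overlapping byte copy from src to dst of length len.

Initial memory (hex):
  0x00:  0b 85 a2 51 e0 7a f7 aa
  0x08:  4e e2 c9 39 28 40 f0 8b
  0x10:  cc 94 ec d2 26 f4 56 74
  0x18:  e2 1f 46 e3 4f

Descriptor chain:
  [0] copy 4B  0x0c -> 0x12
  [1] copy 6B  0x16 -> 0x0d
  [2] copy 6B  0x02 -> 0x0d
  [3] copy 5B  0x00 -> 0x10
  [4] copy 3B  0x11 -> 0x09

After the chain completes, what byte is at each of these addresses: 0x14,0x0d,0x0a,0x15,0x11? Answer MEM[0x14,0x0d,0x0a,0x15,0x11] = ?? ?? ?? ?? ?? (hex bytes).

[0] 0x0c->0x12 len=4 : 28 40 f0 8b
[1] 0x16->0x0d len=6 : 56 74 e2 1f 46 e3
[2] 0x02->0x0d len=6 : a2 51 e0 7a f7 aa
[3] 0x00->0x10 len=5 : 0b 85 a2 51 e0
[4] 0x11->0x09 len=3 : 85 a2 51
query mem[0x14]=0xe0, mem[0x0d]=0xa2, mem[0x0a]=0xa2, mem[0x15]=0x8b, mem[0x11]=0x85

MEM[0x14,0x0d,0x0a,0x15,0x11] = e0 a2 a2 8b 85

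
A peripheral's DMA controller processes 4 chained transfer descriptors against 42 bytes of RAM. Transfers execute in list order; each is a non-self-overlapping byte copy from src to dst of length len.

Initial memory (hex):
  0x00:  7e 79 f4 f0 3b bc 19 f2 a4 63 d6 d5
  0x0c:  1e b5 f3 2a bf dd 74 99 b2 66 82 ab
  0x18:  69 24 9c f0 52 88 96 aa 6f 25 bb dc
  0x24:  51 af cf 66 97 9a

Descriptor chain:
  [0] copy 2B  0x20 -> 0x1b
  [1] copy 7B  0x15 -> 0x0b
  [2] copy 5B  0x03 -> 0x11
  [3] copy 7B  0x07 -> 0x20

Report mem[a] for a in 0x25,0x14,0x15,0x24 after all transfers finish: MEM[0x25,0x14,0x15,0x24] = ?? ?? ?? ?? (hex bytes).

MEM[0x25,0x14,0x15,0x24] = 82 19 f2 66

#0 dst[0x1b+2] := {0x6f,0x25}
#1 dst[0x0b+7] := {0x66,0x82,0xab,0x69,0x24,0x9c,0x6f}
#2 dst[0x11+5] := {0xf0,0x3b,0xbc,0x19,0xf2}
#3 dst[0x20+7] := {0xf2,0xa4,0x63,0xd6,0x66,0x82,0xab}
query mem[0x25]=0x82, mem[0x14]=0x19, mem[0x15]=0xf2, mem[0x24]=0x66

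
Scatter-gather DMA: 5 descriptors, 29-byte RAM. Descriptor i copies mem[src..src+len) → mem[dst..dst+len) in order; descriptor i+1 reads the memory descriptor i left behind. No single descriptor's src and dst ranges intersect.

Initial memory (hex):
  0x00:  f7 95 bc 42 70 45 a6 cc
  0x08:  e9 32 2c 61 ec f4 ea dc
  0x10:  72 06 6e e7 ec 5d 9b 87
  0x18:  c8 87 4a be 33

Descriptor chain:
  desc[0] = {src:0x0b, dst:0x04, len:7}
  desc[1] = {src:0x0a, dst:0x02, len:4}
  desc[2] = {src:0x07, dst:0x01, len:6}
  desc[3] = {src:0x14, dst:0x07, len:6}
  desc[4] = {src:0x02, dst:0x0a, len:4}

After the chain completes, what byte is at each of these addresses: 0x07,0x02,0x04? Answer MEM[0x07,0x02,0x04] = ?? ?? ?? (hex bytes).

[0] 0x0b->0x04 len=7 : 61 ec f4 ea dc 72 06
[1] 0x0a->0x02 len=4 : 06 61 ec f4
[2] 0x07->0x01 len=6 : ea dc 72 06 61 ec
[3] 0x14->0x07 len=6 : ec 5d 9b 87 c8 87
[4] 0x02->0x0a len=4 : dc 72 06 61
query mem[0x07]=0xec, mem[0x02]=0xdc, mem[0x04]=0x06

MEM[0x07,0x02,0x04] = ec dc 06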